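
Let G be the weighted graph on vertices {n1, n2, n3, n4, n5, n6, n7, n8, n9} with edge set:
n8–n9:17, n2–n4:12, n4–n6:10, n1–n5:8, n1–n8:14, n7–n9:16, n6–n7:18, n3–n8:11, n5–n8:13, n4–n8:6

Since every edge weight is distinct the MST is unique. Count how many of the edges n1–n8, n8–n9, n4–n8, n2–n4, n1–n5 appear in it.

4

Sort edges by weight, then run Kruskal:
n4–n8 (6): add — endpoints in different components.
n1–n5 (8): add — endpoints in different components.
n4–n6 (10): add — endpoints in different components.
n3–n8 (11): add — endpoints in different components.
n2–n4 (12): add — endpoints in different components.
n5–n8 (13): add — endpoints in different components.
n1–n8 (14): skip — n8 and n1 already connected.
n7–n9 (16): add — endpoints in different components.
n8–n9 (17): add — endpoints in different components.
MST edge set: {n4–n8, n1–n5, n4–n6, n3–n8, n2–n4, n5–n8, n7–n9, n8–n9}.
Of the listed edges, {n8–n9, n4–n8, n2–n4, n1–n5} are in the MST → 4.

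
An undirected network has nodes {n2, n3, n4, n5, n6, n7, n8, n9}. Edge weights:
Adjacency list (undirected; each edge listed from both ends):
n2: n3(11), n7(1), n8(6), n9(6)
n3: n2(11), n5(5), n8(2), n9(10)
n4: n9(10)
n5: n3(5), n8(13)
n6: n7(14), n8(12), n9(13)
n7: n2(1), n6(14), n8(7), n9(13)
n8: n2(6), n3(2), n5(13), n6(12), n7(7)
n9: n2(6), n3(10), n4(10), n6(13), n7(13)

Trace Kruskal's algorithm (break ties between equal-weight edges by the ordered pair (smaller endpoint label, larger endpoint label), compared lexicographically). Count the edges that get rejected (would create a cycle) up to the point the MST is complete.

Kruskal: consider edges lightest-first.
n2—n7 (1): add — endpoints in different components.
n3—n8 (2): add — endpoints in different components.
n3—n5 (5): add — endpoints in different components.
n2—n8 (6): add — endpoints in different components.
n2—n9 (6): add — endpoints in different components.
n7—n8 (7): skip — n7 and n8 already connected.
n3—n9 (10): skip — n9 and n3 already connected.
n4—n9 (10): add — endpoints in different components.
n2—n3 (11): skip — n3 and n2 already connected.
n6—n8 (12): add — endpoints in different components.
Edges rejected before the tree was complete: 3.

3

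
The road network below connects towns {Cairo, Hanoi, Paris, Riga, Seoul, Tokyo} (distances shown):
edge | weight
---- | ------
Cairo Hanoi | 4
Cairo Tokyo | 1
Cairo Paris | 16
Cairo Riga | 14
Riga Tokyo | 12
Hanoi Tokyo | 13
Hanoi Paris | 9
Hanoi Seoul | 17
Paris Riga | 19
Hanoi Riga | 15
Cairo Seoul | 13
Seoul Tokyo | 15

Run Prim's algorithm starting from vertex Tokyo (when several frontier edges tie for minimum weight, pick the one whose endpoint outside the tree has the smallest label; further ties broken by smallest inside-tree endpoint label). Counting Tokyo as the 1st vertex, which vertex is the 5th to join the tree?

Prim's algorithm from Tokyo:
Step 1: frontier [Cairo Tokyo 1, Riga Tokyo 12, Hanoi Tokyo 13, Seoul Tokyo 15] → take Cairo Tokyo (1); add Cairo.
Step 2: frontier [Cairo Hanoi 4, Cairo Seoul 13, Cairo Riga 14, Cairo Paris 16, Riga Tokyo 12, Hanoi Tokyo 13, Seoul Tokyo 15] → take Cairo Hanoi (4); add Hanoi.
Step 3: frontier [Cairo Seoul 13, Cairo Riga 14, Cairo Paris 16, Hanoi Paris 9, Hanoi Riga 15, Hanoi Seoul 17, Riga Tokyo 12, Seoul Tokyo 15] → take Hanoi Paris (9); add Paris.
Step 4: frontier [Cairo Seoul 13, Cairo Riga 14, Hanoi Riga 15, Hanoi Seoul 17, Paris Riga 19, Riga Tokyo 12, Seoul Tokyo 15] → take Riga Tokyo (12); add Riga.
Step 5: frontier [Cairo Seoul 13, Hanoi Seoul 17, Seoul Tokyo 15] → take Cairo Seoul (13); add Seoul.
Vertex order: Tokyo, Cairo, Hanoi, Paris, Riga, Seoul. The 5th vertex is Riga.

Riga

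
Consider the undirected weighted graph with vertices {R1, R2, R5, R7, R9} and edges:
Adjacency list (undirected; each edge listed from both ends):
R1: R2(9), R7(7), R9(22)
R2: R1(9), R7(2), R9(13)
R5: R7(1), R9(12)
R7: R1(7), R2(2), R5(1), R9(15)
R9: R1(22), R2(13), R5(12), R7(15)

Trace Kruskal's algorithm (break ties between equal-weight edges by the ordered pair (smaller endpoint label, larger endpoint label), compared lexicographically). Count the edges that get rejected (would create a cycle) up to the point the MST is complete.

Kruskal's algorithm — process edges by increasing weight (ties by edge label):
R5—R7 (1): add. Components now {R9} {R2} {R5,R7} {R1}
R2—R7 (2): add. Components now {R9} {R2,R5,R7} {R1}
R1—R7 (7): add. Components now {R9} {R1,R2,R5,R7}
R1—R2 (9): skip — R2 and R1 already connected.
R5—R9 (12): add. Components now {R1,R2,R5,R7,R9}
Edges rejected before the tree was complete: 1.

1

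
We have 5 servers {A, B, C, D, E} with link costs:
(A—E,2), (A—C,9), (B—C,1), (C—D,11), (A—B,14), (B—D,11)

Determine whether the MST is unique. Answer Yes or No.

Kruskal: consider edges lightest-first.
B—C (1): add — endpoints in different components.
A—E (2): add — endpoints in different components.
A—C (9): add — endpoints in different components.
B—D (11): add — endpoints in different components.
Non-tree edge C—D has weight 11, equal to the heaviest edge on its tree cycle — swapping gives another MST of the same weight. Not unique.

No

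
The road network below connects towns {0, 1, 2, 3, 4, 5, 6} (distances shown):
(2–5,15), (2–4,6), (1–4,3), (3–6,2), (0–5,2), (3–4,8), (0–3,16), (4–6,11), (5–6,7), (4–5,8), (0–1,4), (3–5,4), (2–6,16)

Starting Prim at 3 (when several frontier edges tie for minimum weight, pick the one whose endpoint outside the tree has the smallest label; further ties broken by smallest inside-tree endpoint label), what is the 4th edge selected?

Prim's algorithm from 3:
Step 1: cheapest edge leaving the tree is 3–6 (2); add 6.
Step 2: cheapest edge leaving the tree is 3–5 (4); add 5.
Step 3: cheapest edge leaving the tree is 0–5 (2); add 0.
Step 4: cheapest edge leaving the tree is 0–1 (4); add 1.
Step 5: cheapest edge leaving the tree is 1–4 (3); add 4.
Step 6: cheapest edge leaving the tree is 2–4 (6); add 2.
The 4th edge added is 0–1.

0-1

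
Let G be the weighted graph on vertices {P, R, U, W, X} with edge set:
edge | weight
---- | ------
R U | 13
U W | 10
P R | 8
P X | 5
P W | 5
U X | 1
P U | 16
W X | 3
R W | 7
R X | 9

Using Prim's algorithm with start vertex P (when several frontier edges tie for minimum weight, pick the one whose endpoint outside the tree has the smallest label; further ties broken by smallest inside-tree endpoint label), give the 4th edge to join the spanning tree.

R-W

Grow the tree from P using Prim:
Step 1: cheapest edge leaving the tree is P W (5); add W.
Step 2: cheapest edge leaving the tree is W X (3); add X.
Step 3: cheapest edge leaving the tree is U X (1); add U.
Step 4: cheapest edge leaving the tree is R W (7); add R.
The 4th edge added is R W.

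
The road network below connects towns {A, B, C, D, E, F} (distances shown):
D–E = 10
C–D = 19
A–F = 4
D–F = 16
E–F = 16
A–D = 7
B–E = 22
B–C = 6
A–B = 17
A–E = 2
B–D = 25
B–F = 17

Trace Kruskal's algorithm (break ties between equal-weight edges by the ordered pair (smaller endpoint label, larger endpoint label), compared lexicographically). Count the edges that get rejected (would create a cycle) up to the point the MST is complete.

Kruskal: consider edges lightest-first.
A–E (2): add. Components now {A,E} {B} {C} {D} {F}
A–F (4): add. Components now {A,E,F} {B} {C} {D}
B–C (6): add. Components now {A,E,F} {B,C} {D}
A–D (7): add. Components now {A,D,E,F} {B,C}
D–E (10): skip — D and E already connected.
D–F (16): skip — D and F already connected.
E–F (16): skip — E and F already connected.
A–B (17): add. Components now {A,B,C,D,E,F}
Edges rejected before the tree was complete: 3.

3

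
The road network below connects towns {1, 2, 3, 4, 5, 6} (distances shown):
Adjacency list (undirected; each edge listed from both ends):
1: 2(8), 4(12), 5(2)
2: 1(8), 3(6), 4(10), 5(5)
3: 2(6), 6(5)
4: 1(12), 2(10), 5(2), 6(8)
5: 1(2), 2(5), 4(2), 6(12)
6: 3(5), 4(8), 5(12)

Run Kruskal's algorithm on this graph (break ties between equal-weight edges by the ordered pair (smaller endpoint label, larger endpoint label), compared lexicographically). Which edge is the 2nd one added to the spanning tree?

Kruskal's algorithm — process edges by increasing weight (ties by edge label):
1—5 (2): add. Components now {1,5} {2} {3} {4} {6}
4—5 (2): add. Components now {1,4,5} {2} {3} {6}
2—5 (5): add. Components now {1,2,4,5} {3} {6}
3—6 (5): add. Components now {1,2,4,5} {3,6}
2—3 (6): add. Components now {1,2,3,4,5,6}
The 2nd edge added is 4—5.

4-5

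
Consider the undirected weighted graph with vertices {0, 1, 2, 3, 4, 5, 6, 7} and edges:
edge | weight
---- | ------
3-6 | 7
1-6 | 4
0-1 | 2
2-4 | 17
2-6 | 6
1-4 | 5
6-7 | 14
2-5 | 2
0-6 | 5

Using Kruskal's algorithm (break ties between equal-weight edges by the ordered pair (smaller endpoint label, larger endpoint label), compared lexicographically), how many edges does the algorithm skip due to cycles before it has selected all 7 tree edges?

Kruskal's algorithm — process edges by increasing weight (ties by edge label):
0-1 (2): add — endpoints in different components.
2-5 (2): add — endpoints in different components.
1-6 (4): add — endpoints in different components.
0-6 (5): skip — 0 and 6 already connected.
1-4 (5): add — endpoints in different components.
2-6 (6): add — endpoints in different components.
3-6 (7): add — endpoints in different components.
6-7 (14): add — endpoints in different components.
Edges rejected before the tree was complete: 1.

1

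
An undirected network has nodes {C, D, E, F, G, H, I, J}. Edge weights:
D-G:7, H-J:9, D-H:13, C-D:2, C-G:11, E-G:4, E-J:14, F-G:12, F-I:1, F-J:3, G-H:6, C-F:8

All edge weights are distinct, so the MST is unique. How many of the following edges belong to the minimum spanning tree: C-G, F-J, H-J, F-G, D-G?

2

Kruskal's algorithm — process edges by increasing weight (ties by edge label):
F-I (1): add — endpoints in different components.
C-D (2): add — endpoints in different components.
F-J (3): add — endpoints in different components.
E-G (4): add — endpoints in different components.
G-H (6): add — endpoints in different components.
D-G (7): add — endpoints in different components.
C-F (8): add — endpoints in different components.
MST edge set: {F-I, C-D, F-J, E-G, G-H, D-G, C-F}.
Of the listed edges, {F-J, D-G} are in the MST → 2.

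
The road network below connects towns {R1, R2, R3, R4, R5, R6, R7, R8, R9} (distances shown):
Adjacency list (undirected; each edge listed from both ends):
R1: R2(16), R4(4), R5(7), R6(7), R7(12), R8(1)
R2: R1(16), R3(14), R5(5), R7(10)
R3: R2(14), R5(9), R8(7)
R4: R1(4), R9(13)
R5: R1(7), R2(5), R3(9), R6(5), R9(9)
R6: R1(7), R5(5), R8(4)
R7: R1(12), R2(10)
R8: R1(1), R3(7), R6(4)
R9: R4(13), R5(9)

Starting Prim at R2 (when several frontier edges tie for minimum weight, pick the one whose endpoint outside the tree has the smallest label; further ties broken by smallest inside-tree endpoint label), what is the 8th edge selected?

R2-R7

Prim, starting at R2.
Step 1: cheapest edge leaving the tree is R2 R5 (5); add R5.
Step 2: cheapest edge leaving the tree is R5 R6 (5); add R6.
Step 3: cheapest edge leaving the tree is R6 R8 (4); add R8.
Step 4: cheapest edge leaving the tree is R1 R8 (1); add R1.
Step 5: cheapest edge leaving the tree is R1 R4 (4); add R4.
Step 6: cheapest edge leaving the tree is R3 R8 (7); add R3.
Step 7: cheapest edge leaving the tree is R5 R9 (9); add R9.
Step 8: cheapest edge leaving the tree is R2 R7 (10); add R7.
The 8th edge added is R2 R7.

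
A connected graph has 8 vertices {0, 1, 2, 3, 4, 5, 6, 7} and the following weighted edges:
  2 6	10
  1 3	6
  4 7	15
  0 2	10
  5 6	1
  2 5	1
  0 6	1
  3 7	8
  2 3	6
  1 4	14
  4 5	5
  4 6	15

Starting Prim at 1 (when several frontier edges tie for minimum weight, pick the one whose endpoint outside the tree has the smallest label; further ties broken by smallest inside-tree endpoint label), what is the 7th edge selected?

Grow the tree from 1 using Prim:
Step 1: cheapest edge leaving the tree is 1 3 (6); add 3.
Step 2: cheapest edge leaving the tree is 2 3 (6); add 2.
Step 3: cheapest edge leaving the tree is 2 5 (1); add 5.
Step 4: cheapest edge leaving the tree is 5 6 (1); add 6.
Step 5: cheapest edge leaving the tree is 0 6 (1); add 0.
Step 6: cheapest edge leaving the tree is 4 5 (5); add 4.
Step 7: cheapest edge leaving the tree is 3 7 (8); add 7.
The 7th edge added is 3 7.

3-7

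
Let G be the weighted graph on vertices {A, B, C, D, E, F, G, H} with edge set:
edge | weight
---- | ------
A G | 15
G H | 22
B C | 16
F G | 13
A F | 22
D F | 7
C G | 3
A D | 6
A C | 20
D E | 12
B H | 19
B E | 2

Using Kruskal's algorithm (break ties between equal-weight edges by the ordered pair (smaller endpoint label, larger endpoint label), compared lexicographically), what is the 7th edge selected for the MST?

B-H

Sort edges by weight, then run Kruskal:
B E (2): add — endpoints in different components.
C G (3): add — endpoints in different components.
A D (6): add — endpoints in different components.
D F (7): add — endpoints in different components.
D E (12): add — endpoints in different components.
F G (13): add — endpoints in different components.
A G (15): skip — A and G already connected.
B C (16): skip — B and C already connected.
B H (19): add — endpoints in different components.
The 7th edge added is B H.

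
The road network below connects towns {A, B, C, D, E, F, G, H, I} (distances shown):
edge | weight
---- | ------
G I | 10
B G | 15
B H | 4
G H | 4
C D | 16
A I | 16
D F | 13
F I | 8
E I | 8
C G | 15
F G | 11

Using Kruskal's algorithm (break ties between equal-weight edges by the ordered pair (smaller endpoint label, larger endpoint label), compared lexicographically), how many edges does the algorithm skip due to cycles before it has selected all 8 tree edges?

2

Kruskal's algorithm — process edges by increasing weight (ties by edge label):
B H (4): add — endpoints in different components.
G H (4): add — endpoints in different components.
E I (8): add — endpoints in different components.
F I (8): add — endpoints in different components.
G I (10): add — endpoints in different components.
F G (11): skip — F and G already connected.
D F (13): add — endpoints in different components.
B G (15): skip — B and G already connected.
C G (15): add — endpoints in different components.
A I (16): add — endpoints in different components.
Edges rejected before the tree was complete: 2.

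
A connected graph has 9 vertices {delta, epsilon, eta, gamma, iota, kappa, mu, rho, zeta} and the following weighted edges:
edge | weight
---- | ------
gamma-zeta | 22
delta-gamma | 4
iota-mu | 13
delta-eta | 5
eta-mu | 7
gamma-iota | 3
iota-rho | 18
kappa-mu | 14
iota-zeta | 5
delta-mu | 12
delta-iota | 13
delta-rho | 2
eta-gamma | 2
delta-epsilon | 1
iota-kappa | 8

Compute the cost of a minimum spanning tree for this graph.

Prim, starting at delta.
Step 1: cheapest edge leaving the tree is delta-epsilon (1); add epsilon.
Step 2: cheapest edge leaving the tree is delta-rho (2); add rho.
Step 3: cheapest edge leaving the tree is delta-gamma (4); add gamma.
Step 4: cheapest edge leaving the tree is eta-gamma (2); add eta.
Step 5: cheapest edge leaving the tree is gamma-iota (3); add iota.
Step 6: cheapest edge leaving the tree is iota-zeta (5); add zeta.
Step 7: cheapest edge leaving the tree is eta-mu (7); add mu.
Step 8: cheapest edge leaving the tree is iota-kappa (8); add kappa.
MST edges: delta-epsilon, delta-rho, delta-gamma, eta-gamma, gamma-iota, iota-zeta, eta-mu, iota-kappa; total weight 1+2+4+2+3+5+7+8 = 32.

32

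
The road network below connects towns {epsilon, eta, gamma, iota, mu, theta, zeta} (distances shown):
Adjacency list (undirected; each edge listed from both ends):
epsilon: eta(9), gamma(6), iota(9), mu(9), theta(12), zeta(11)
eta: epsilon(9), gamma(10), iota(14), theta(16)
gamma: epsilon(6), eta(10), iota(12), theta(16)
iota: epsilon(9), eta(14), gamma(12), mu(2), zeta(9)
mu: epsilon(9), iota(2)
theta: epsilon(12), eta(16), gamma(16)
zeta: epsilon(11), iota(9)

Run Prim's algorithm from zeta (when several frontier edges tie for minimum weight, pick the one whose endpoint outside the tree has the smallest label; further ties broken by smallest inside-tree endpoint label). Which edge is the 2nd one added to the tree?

Prim, starting at zeta.
Step 1: frontier [iota–zeta 9, epsilon–zeta 11] → take iota–zeta (9); add iota.
Step 2: frontier [iota–mu 2, epsilon–iota 9, gamma–iota 12, eta–iota 14, epsilon–zeta 11] → take iota–mu (2); add mu.
Step 3: frontier [epsilon–iota 9, gamma–iota 12, eta–iota 14, epsilon–mu 9, epsilon–zeta 11] → take epsilon–iota (9); add epsilon.
Step 4: frontier [epsilon–gamma 6, epsilon–eta 9, epsilon–theta 12, gamma–iota 12, eta–iota 14] → take epsilon–gamma (6); add gamma.
Step 5: frontier [epsilon–eta 9, epsilon–theta 12, eta–gamma 10, gamma–theta 16, eta–iota 14] → take epsilon–eta (9); add eta.
Step 6: frontier [epsilon–theta 12, eta–theta 16, gamma–theta 16] → take epsilon–theta (12); add theta.
The 2nd edge added is iota–mu.

iota-mu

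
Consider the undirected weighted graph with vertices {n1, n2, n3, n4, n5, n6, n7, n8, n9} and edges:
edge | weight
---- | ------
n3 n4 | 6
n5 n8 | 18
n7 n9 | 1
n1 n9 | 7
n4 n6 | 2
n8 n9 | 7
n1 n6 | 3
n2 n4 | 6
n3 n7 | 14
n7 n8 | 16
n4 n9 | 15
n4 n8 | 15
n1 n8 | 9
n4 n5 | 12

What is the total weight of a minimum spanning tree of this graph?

Grow the tree from n6 using Prim:
Step 1: frontier [n4 n6 2, n1 n6 3] → take n4 n6 (2); add n4.
Step 2: frontier [n2 n4 6, n3 n4 6, n4 n5 12, n4 n8 15, n4 n9 15, n1 n6 3] → take n1 n6 (3); add n1.
Step 3: frontier [n1 n9 7, n1 n8 9, n2 n4 6, n3 n4 6, n4 n5 12, n4 n8 15, n4 n9 15] → take n2 n4 (6); add n2.
Step 4: frontier [n1 n9 7, n1 n8 9, n3 n4 6, n4 n5 12, n4 n8 15, n4 n9 15] → take n3 n4 (6); add n3.
Step 5: frontier [n1 n9 7, n1 n8 9, n3 n7 14, n4 n5 12, n4 n8 15, n4 n9 15] → take n1 n9 (7); add n9.
Step 6: frontier [n1 n8 9, n3 n7 14, n4 n5 12, n4 n8 15, n7 n9 1, n8 n9 7] → take n7 n9 (1); add n7.
Step 7: frontier [n1 n8 9, n4 n5 12, n4 n8 15, n7 n8 16, n8 n9 7] → take n8 n9 (7); add n8.
Step 8: frontier [n4 n5 12, n5 n8 18] → take n4 n5 (12); add n5.
MST edges: n4 n6, n1 n6, n2 n4, n3 n4, n1 n9, n7 n9, n8 n9, n4 n5; total weight 2+3+6+6+7+1+7+12 = 44.

44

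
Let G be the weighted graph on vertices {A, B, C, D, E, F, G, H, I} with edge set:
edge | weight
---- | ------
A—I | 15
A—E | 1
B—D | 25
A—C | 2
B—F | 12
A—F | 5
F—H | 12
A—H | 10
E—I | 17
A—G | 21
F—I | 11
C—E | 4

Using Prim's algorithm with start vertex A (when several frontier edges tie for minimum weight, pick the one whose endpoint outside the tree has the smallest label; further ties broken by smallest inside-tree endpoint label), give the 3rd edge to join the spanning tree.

Prim, starting at A.
Step 1: cheapest edge leaving the tree is A—E (1); add E.
Step 2: cheapest edge leaving the tree is A—C (2); add C.
Step 3: cheapest edge leaving the tree is A—F (5); add F.
Step 4: cheapest edge leaving the tree is A—H (10); add H.
Step 5: cheapest edge leaving the tree is F—I (11); add I.
Step 6: cheapest edge leaving the tree is B—F (12); add B.
Step 7: cheapest edge leaving the tree is A—G (21); add G.
Step 8: cheapest edge leaving the tree is B—D (25); add D.
The 3rd edge added is A—F.

A-F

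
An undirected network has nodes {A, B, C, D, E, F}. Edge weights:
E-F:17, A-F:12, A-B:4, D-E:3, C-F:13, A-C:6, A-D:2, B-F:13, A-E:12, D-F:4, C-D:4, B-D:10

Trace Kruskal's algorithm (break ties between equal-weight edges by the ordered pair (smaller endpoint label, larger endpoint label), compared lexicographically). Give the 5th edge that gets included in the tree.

Sort edges by weight, then run Kruskal:
A-D (2): add — endpoints in different components.
D-E (3): add — endpoints in different components.
A-B (4): add — endpoints in different components.
C-D (4): add — endpoints in different components.
D-F (4): add — endpoints in different components.
The 5th edge added is D-F.

D-F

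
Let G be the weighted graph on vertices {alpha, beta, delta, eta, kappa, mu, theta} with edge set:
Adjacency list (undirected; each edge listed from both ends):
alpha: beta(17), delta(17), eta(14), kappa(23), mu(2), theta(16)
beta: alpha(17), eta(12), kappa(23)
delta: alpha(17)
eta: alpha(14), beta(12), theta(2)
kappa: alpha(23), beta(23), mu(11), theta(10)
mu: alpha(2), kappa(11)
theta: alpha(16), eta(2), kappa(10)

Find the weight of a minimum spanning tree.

Kruskal: consider edges lightest-first.
alpha mu (2): add. Components now {eta} {alpha,mu} {delta} {beta} {theta} {kappa}
eta theta (2): add. Components now {eta,theta} {alpha,mu} {delta} {beta} {kappa}
kappa theta (10): add. Components now {eta,kappa,theta} {alpha,mu} {delta} {beta}
kappa mu (11): add. Components now {alpha,eta,kappa,mu,theta} {delta} {beta}
beta eta (12): add. Components now {alpha,beta,eta,kappa,mu,theta} {delta}
alpha eta (14): skip — eta and alpha already connected.
alpha theta (16): skip — alpha and theta already connected.
alpha beta (17): skip — alpha and beta already connected.
alpha delta (17): add. Components now {alpha,beta,delta,eta,kappa,mu,theta}
MST edges: alpha mu, eta theta, kappa theta, kappa mu, beta eta, alpha delta; total weight 2+2+10+11+12+17 = 54.

54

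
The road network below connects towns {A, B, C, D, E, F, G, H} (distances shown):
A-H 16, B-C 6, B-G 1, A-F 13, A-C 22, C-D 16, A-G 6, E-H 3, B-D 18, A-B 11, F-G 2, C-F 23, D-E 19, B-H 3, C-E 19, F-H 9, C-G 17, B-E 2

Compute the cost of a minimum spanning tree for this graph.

36

Sort edges by weight, then run Kruskal:
B-G (1): add — endpoints in different components.
B-E (2): add — endpoints in different components.
F-G (2): add — endpoints in different components.
B-H (3): add — endpoints in different components.
E-H (3): skip — E and H already connected.
A-G (6): add — endpoints in different components.
B-C (6): add — endpoints in different components.
F-H (9): skip — F and H already connected.
A-B (11): skip — A and B already connected.
A-F (13): skip — A and F already connected.
A-H (16): skip — A and H already connected.
C-D (16): add — endpoints in different components.
MST edges: B-G, B-E, F-G, B-H, A-G, B-C, C-D; total weight 1+2+2+3+6+6+16 = 36.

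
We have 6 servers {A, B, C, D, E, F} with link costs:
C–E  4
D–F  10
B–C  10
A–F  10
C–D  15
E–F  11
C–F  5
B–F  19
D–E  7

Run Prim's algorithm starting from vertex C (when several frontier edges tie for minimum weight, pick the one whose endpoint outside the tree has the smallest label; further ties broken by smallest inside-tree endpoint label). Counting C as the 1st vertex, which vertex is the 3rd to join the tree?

F

Prim, starting at C.
Step 1: cheapest edge leaving the tree is C–E (4); add E.
Step 2: cheapest edge leaving the tree is C–F (5); add F.
Step 3: cheapest edge leaving the tree is D–E (7); add D.
Step 4: cheapest edge leaving the tree is A–F (10); add A.
Step 5: cheapest edge leaving the tree is B–C (10); add B.
Vertex order: C, E, F, D, A, B. The 3rd vertex is F.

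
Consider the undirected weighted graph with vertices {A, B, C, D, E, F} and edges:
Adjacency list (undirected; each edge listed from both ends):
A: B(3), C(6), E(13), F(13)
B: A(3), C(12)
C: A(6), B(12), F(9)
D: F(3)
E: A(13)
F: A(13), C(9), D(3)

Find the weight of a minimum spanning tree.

34

Prim's algorithm from A:
Step 1: cheapest edge leaving the tree is A-B (3); add B.
Step 2: cheapest edge leaving the tree is A-C (6); add C.
Step 3: cheapest edge leaving the tree is C-F (9); add F.
Step 4: cheapest edge leaving the tree is D-F (3); add D.
Step 5: cheapest edge leaving the tree is A-E (13); add E.
MST edges: A-B, A-C, C-F, D-F, A-E; total weight 3+6+9+3+13 = 34.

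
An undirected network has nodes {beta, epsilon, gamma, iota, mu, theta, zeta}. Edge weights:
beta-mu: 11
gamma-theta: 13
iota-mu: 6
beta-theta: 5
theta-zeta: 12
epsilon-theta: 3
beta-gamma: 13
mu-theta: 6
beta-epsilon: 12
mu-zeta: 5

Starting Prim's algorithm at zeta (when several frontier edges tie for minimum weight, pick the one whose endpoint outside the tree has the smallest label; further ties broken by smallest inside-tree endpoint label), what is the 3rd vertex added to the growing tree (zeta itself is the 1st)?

iota

Prim, starting at zeta.
Step 1: cheapest edge leaving the tree is mu-zeta (5); add mu.
Step 2: cheapest edge leaving the tree is iota-mu (6); add iota.
Step 3: cheapest edge leaving the tree is mu-theta (6); add theta.
Step 4: cheapest edge leaving the tree is epsilon-theta (3); add epsilon.
Step 5: cheapest edge leaving the tree is beta-theta (5); add beta.
Step 6: cheapest edge leaving the tree is beta-gamma (13); add gamma.
Vertex order: zeta, mu, iota, theta, epsilon, beta, gamma. The 3rd vertex is iota.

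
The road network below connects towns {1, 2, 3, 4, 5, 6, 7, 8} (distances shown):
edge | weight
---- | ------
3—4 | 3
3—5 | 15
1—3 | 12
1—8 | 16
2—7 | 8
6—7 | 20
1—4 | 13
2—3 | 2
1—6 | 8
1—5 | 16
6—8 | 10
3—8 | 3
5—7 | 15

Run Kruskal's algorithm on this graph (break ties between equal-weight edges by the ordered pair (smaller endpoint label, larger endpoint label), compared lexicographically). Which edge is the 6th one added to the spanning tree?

6-8

Kruskal: consider edges lightest-first.
2—3 (2): add — endpoints in different components.
3—4 (3): add — endpoints in different components.
3—8 (3): add — endpoints in different components.
1—6 (8): add — endpoints in different components.
2—7 (8): add — endpoints in different components.
6—8 (10): add — endpoints in different components.
1—3 (12): skip — 1 and 3 already connected.
1—4 (13): skip — 1 and 4 already connected.
3—5 (15): add — endpoints in different components.
The 6th edge added is 6—8.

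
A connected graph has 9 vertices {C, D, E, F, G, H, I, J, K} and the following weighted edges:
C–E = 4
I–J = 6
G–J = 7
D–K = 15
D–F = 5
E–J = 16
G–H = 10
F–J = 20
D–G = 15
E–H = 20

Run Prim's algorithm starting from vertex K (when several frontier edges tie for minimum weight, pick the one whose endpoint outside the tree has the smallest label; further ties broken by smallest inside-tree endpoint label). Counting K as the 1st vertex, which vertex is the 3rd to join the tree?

F

Grow the tree from K using Prim:
Step 1: cheapest edge leaving the tree is D–K (15); add D.
Step 2: cheapest edge leaving the tree is D–F (5); add F.
Step 3: cheapest edge leaving the tree is D–G (15); add G.
Step 4: cheapest edge leaving the tree is G–J (7); add J.
Step 5: cheapest edge leaving the tree is I–J (6); add I.
Step 6: cheapest edge leaving the tree is G–H (10); add H.
Step 7: cheapest edge leaving the tree is E–J (16); add E.
Step 8: cheapest edge leaving the tree is C–E (4); add C.
Vertex order: K, D, F, G, J, I, H, E, C. The 3rd vertex is F.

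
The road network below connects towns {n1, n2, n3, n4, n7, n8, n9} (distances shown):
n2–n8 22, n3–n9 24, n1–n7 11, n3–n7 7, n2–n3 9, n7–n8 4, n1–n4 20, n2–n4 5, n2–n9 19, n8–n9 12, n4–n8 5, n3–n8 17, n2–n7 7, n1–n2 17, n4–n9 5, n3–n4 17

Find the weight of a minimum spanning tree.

37

Prim, starting at n9.
Step 1: cheapest edge leaving the tree is n4–n9 (5); add n4.
Step 2: cheapest edge leaving the tree is n2–n4 (5); add n2.
Step 3: cheapest edge leaving the tree is n4–n8 (5); add n8.
Step 4: cheapest edge leaving the tree is n7–n8 (4); add n7.
Step 5: cheapest edge leaving the tree is n3–n7 (7); add n3.
Step 6: cheapest edge leaving the tree is n1–n7 (11); add n1.
MST edges: n4–n9, n2–n4, n4–n8, n7–n8, n3–n7, n1–n7; total weight 5+5+5+4+7+11 = 37.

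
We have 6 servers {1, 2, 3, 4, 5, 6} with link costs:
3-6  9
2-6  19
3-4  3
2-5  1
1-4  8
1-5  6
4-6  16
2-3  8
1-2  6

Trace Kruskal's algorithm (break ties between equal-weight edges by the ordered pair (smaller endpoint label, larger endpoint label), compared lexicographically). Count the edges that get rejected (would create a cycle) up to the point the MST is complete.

2

Sort edges by weight, then run Kruskal:
2-5 (1): add. Components now {1} {2,5} {3} {4} {6}
3-4 (3): add. Components now {1} {2,5} {3,4} {6}
1-2 (6): add. Components now {1,2,5} {3,4} {6}
1-5 (6): skip — 1 and 5 already connected.
1-4 (8): add. Components now {1,2,3,4,5} {6}
2-3 (8): skip — 2 and 3 already connected.
3-6 (9): add. Components now {1,2,3,4,5,6}
Edges rejected before the tree was complete: 2.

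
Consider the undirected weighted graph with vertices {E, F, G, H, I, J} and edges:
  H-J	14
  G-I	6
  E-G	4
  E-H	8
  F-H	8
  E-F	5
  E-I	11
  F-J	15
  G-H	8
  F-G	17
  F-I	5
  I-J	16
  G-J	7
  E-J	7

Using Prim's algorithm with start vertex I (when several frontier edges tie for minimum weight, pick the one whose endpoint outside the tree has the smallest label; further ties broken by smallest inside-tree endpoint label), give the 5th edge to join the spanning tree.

E-H

Prim, starting at I.
Step 1: cheapest edge leaving the tree is F-I (5); add F.
Step 2: cheapest edge leaving the tree is E-F (5); add E.
Step 3: cheapest edge leaving the tree is E-G (4); add G.
Step 4: cheapest edge leaving the tree is E-J (7); add J.
Step 5: cheapest edge leaving the tree is E-H (8); add H.
The 5th edge added is E-H.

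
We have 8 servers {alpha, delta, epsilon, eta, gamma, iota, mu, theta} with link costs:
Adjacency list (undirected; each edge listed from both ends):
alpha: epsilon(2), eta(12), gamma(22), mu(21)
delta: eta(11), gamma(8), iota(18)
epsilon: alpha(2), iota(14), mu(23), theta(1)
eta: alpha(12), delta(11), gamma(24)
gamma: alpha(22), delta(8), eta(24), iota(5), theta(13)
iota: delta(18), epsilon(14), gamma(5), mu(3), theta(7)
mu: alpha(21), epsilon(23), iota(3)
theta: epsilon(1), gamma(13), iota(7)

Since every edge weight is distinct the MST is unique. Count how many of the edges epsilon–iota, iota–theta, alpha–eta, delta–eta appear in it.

2

Kruskal: consider edges lightest-first.
epsilon–theta (1): add — endpoints in different components.
alpha–epsilon (2): add — endpoints in different components.
iota–mu (3): add — endpoints in different components.
gamma–iota (5): add — endpoints in different components.
iota–theta (7): add — endpoints in different components.
delta–gamma (8): add — endpoints in different components.
delta–eta (11): add — endpoints in different components.
MST edge set: {epsilon–theta, alpha–epsilon, iota–mu, gamma–iota, iota–theta, delta–gamma, delta–eta}.
Of the listed edges, {iota–theta, delta–eta} are in the MST → 2.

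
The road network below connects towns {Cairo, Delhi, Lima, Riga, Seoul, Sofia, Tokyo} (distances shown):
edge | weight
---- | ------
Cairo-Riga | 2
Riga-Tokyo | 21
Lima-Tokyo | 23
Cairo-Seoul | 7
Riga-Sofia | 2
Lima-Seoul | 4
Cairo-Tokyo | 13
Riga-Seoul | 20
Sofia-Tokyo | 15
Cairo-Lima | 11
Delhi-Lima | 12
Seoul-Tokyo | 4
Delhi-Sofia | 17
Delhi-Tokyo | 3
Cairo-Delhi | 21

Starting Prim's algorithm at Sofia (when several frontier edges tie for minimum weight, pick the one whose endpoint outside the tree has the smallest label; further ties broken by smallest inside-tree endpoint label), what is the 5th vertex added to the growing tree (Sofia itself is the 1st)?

Lima

Prim's algorithm from Sofia:
Step 1: cheapest edge leaving the tree is Riga-Sofia (2); add Riga.
Step 2: cheapest edge leaving the tree is Cairo-Riga (2); add Cairo.
Step 3: cheapest edge leaving the tree is Cairo-Seoul (7); add Seoul.
Step 4: cheapest edge leaving the tree is Lima-Seoul (4); add Lima.
Step 5: cheapest edge leaving the tree is Seoul-Tokyo (4); add Tokyo.
Step 6: cheapest edge leaving the tree is Delhi-Tokyo (3); add Delhi.
Vertex order: Sofia, Riga, Cairo, Seoul, Lima, Tokyo, Delhi. The 5th vertex is Lima.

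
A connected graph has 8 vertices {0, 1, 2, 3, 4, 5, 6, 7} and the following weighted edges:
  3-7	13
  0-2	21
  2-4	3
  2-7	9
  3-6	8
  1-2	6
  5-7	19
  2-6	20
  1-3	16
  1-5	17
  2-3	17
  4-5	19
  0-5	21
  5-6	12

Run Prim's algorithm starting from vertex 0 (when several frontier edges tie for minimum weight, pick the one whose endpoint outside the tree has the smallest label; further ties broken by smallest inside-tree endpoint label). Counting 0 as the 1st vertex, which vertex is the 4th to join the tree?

1

Prim, starting at 0.
Step 1: cheapest edge leaving the tree is 0-2 (21); add 2.
Step 2: cheapest edge leaving the tree is 2-4 (3); add 4.
Step 3: cheapest edge leaving the tree is 1-2 (6); add 1.
Step 4: cheapest edge leaving the tree is 2-7 (9); add 7.
Step 5: cheapest edge leaving the tree is 3-7 (13); add 3.
Step 6: cheapest edge leaving the tree is 3-6 (8); add 6.
Step 7: cheapest edge leaving the tree is 5-6 (12); add 5.
Vertex order: 0, 2, 4, 1, 7, 3, 6, 5. The 4th vertex is 1.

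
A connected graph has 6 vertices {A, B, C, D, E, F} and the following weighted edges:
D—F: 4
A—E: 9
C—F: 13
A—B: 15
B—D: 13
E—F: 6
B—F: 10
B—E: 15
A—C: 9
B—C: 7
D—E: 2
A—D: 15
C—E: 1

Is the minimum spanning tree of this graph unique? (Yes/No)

Kruskal: consider edges lightest-first.
C—E (1): add. Components now {A} {B} {C,E} {D} {F}
D—E (2): add. Components now {A} {B} {C,D,E} {F}
D—F (4): add. Components now {A} {B} {C,D,E,F}
E—F (6): skip — E and F already connected.
B—C (7): add. Components now {A} {B,C,D,E,F}
A—C (9): add. Components now {A,B,C,D,E,F}
Non-tree edge A—E has weight 9, equal to the heaviest edge on its tree cycle — swapping gives another MST of the same weight. Not unique.

No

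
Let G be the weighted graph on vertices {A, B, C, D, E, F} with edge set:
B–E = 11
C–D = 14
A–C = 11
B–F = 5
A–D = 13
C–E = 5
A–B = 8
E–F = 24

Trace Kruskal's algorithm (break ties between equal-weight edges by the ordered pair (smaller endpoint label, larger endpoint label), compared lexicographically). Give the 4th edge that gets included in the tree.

A-C

Kruskal: consider edges lightest-first.
B–F (5): add — endpoints in different components.
C–E (5): add — endpoints in different components.
A–B (8): add — endpoints in different components.
A–C (11): add — endpoints in different components.
B–E (11): skip — B and E already connected.
A–D (13): add — endpoints in different components.
The 4th edge added is A–C.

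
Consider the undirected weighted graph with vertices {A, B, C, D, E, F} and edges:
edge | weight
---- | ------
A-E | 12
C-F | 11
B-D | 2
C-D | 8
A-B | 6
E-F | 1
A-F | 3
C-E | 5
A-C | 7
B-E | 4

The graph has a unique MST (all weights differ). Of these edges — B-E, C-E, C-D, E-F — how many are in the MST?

3

Kruskal: consider edges lightest-first.
E-F (1): add — endpoints in different components.
B-D (2): add — endpoints in different components.
A-F (3): add — endpoints in different components.
B-E (4): add — endpoints in different components.
C-E (5): add — endpoints in different components.
MST edge set: {E-F, B-D, A-F, B-E, C-E}.
Of the listed edges, {B-E, C-E, E-F} are in the MST → 3.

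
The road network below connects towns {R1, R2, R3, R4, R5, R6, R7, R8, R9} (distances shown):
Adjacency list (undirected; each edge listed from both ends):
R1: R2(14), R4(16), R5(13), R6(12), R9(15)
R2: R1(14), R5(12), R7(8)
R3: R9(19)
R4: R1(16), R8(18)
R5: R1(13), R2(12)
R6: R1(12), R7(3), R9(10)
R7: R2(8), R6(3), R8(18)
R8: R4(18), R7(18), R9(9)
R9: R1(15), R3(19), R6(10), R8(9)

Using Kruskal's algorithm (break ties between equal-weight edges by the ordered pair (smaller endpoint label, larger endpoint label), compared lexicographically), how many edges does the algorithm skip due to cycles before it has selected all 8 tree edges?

Sort edges by weight, then run Kruskal:
R6—R7 (3): add — endpoints in different components.
R2—R7 (8): add — endpoints in different components.
R8—R9 (9): add — endpoints in different components.
R6—R9 (10): add — endpoints in different components.
R1—R6 (12): add — endpoints in different components.
R2—R5 (12): add — endpoints in different components.
R1—R5 (13): skip — R5 and R1 already connected.
R1—R2 (14): skip — R2 and R1 already connected.
R1—R9 (15): skip — R9 and R1 already connected.
R1—R4 (16): add — endpoints in different components.
R4—R8 (18): skip — R8 and R4 already connected.
R7—R8 (18): skip — R7 and R8 already connected.
R3—R9 (19): add — endpoints in different components.
Edges rejected before the tree was complete: 5.

5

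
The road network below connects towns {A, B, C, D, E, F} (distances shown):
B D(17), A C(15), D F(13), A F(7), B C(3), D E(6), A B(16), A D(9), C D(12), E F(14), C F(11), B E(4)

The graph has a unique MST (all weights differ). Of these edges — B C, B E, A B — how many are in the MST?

Kruskal: consider edges lightest-first.
B C (3): add — endpoints in different components.
B E (4): add — endpoints in different components.
D E (6): add — endpoints in different components.
A F (7): add — endpoints in different components.
A D (9): add — endpoints in different components.
MST edge set: {B C, B E, D E, A F, A D}.
Of the listed edges, {B C, B E} are in the MST → 2.

2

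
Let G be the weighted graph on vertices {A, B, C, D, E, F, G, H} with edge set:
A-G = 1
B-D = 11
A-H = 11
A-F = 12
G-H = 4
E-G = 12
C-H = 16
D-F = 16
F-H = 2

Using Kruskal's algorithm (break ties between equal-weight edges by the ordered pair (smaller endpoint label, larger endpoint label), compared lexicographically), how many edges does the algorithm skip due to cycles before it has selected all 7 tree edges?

Kruskal's algorithm — process edges by increasing weight (ties by edge label):
A-G (1): add — endpoints in different components.
F-H (2): add — endpoints in different components.
G-H (4): add — endpoints in different components.
A-H (11): skip — A and H already connected.
B-D (11): add — endpoints in different components.
A-F (12): skip — A and F already connected.
E-G (12): add — endpoints in different components.
C-H (16): add — endpoints in different components.
D-F (16): add — endpoints in different components.
Edges rejected before the tree was complete: 2.

2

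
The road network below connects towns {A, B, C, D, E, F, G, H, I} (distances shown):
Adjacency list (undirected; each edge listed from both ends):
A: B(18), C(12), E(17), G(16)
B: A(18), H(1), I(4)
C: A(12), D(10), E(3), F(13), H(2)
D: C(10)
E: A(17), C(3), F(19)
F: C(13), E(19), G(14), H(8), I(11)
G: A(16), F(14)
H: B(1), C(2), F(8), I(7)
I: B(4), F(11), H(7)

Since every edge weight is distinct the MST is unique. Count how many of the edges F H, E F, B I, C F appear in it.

2

Kruskal's algorithm — process edges by increasing weight (ties by edge label):
B H (1): add — endpoints in different components.
C H (2): add — endpoints in different components.
C E (3): add — endpoints in different components.
B I (4): add — endpoints in different components.
H I (7): skip — H and I already connected.
F H (8): add — endpoints in different components.
C D (10): add — endpoints in different components.
F I (11): skip — F and I already connected.
A C (12): add — endpoints in different components.
C F (13): skip — C and F already connected.
F G (14): add — endpoints in different components.
MST edge set: {B H, C H, C E, B I, F H, C D, A C, F G}.
Of the listed edges, {F H, B I} are in the MST → 2.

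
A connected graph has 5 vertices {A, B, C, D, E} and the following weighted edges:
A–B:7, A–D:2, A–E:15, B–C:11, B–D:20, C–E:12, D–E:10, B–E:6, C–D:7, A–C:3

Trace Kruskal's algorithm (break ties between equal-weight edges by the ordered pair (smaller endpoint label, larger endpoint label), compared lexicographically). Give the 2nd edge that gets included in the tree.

A-C

Kruskal's algorithm — process edges by increasing weight (ties by edge label):
A–D (2): add — endpoints in different components.
A–C (3): add — endpoints in different components.
B–E (6): add — endpoints in different components.
A–B (7): add — endpoints in different components.
The 2nd edge added is A–C.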